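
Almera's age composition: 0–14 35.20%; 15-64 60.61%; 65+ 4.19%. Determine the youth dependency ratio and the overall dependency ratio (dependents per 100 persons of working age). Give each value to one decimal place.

Youth dependency ratio: 58.1
Total dependency ratio: 65.0

Youth dependency ratio = 35.20 / 60.61 × 100 = 58.1
Total dependency ratio = (35.20 + 4.19) / 60.61 × 100 = 39.39 / 60.61 × 100 = 65.0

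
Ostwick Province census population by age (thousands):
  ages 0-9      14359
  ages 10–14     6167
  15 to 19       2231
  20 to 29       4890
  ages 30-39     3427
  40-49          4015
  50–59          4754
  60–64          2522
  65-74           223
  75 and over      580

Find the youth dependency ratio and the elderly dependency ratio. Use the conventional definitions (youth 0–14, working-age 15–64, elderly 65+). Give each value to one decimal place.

0–14: 14359 + 6167 = 20526
15–64: 2231 + 4890 + 3427 + 4015 + 4754 + 2522 = 21839
65+: 223 + 580 = 803
Youth dependency ratio = 20526 / 21839 × 100 = 94.0
Old-age dependency ratio = 803 / 21839 × 100 = 3.7

Youth dependency ratio: 94.0
Old-age dependency ratio: 3.7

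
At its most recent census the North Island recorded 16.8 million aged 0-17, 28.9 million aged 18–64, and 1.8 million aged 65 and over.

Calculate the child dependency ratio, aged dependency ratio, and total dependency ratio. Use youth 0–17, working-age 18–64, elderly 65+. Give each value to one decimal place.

Youth dependency ratio = 16.8 / 28.9 × 100 = 58.1
Old-age dependency ratio = 1.8 / 28.9 × 100 = 6.2
Total dependency ratio = (16.8 + 1.8) / 28.9 × 100 = 18.6 / 28.9 × 100 = 64.4

Youth dependency ratio: 58.1
Old-age dependency ratio: 6.2
Total dependency ratio: 64.4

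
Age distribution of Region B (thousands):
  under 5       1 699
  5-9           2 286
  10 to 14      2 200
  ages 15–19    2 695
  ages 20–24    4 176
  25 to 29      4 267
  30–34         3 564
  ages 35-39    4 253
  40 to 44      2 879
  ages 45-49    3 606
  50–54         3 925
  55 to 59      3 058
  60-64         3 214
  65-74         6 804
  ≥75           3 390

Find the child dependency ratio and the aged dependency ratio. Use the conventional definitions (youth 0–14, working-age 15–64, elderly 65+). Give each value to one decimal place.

0–14: 1 699 + 2 286 + 2 200 = 6 185
15–64: 2 695 + 4 176 + 4 267 + 3 564 + 4 253 + 2 879 + 3 606 + 3 925 + 3 058 + 3 214 = 35 637
65+: 6 804 + 3 390 = 10 194
Youth dependency ratio = 6 185 / 35 637 × 100 = 17.4
Old-age dependency ratio = 10 194 / 35 637 × 100 = 28.6

Youth dependency ratio: 17.4
Old-age dependency ratio: 28.6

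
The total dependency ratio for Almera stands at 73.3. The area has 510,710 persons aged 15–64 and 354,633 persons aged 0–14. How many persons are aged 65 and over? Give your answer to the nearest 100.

Total dependency ratio = (youth + elderly) / working-age × 100
73.3 = (354,633 + E) / 510,710 × 100
⇒ 19,700

Aged 65 and over: 19,700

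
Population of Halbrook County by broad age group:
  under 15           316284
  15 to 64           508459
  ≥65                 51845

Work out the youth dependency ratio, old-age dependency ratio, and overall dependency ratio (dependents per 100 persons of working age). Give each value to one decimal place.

Youth dependency ratio = 316284 / 508459 × 100 = 62.2
Old-age dependency ratio = 51845 / 508459 × 100 = 10.2
Total dependency ratio = (316284 + 51845) / 508459 × 100 = 368129 / 508459 × 100 = 72.4

Youth dependency ratio: 62.2
Old-age dependency ratio: 10.2
Total dependency ratio: 72.4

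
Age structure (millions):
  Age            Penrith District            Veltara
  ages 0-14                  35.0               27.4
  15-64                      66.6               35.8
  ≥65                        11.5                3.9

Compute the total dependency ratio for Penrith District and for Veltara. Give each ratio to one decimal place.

Penrith District: 69.8
Veltara: 87.4

Penrith District: (35.0 + 11.5) / 66.6 × 100 = 46.5 / 66.6 × 100 = 69.8
Veltara: (27.4 + 3.9) / 35.8 × 100 = 31.3 / 35.8 × 100 = 87.4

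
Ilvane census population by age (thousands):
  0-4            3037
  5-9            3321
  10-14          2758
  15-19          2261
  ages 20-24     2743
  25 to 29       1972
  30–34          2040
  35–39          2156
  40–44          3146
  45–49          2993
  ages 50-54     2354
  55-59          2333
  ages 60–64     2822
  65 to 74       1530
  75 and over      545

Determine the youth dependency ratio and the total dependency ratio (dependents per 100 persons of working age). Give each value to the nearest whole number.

0–14: 3037 + 3321 + 2758 = 9116
15–64: 2261 + 2743 + 1972 + 2040 + 2156 + 3146 + 2993 + 2354 + 2333 + 2822 = 24820
65+: 1530 + 545 = 2075
Youth dependency ratio = 9116 / 24820 × 100 = 37
Total dependency ratio = (9116 + 2075) / 24820 × 100 = 11191 / 24820 × 100 = 45

Youth dependency ratio: 37
Total dependency ratio: 45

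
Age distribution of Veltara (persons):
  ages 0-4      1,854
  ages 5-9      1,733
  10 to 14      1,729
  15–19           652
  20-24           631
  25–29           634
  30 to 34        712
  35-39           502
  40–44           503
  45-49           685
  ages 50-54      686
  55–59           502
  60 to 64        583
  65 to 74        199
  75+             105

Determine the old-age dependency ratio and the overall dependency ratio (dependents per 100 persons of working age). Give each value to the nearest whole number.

Old-age dependency ratio: 5
Total dependency ratio: 92

0–14: 1,854 + 1,733 + 1,729 = 5,316
15–64: 652 + 631 + 634 + 712 + 502 + 503 + 685 + 686 + 502 + 583 = 6,090
65+: 199 + 105 = 304
Old-age dependency ratio = 304 / 6,090 × 100 = 5
Total dependency ratio = (5,316 + 304) / 6,090 × 100 = 5,620 / 6,090 × 100 = 92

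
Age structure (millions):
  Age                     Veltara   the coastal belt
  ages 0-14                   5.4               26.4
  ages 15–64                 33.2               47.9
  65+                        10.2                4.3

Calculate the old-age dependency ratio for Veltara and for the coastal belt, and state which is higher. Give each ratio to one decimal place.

Veltara: 30.7
the coastal belt: 9.0
Higher: Veltara

Veltara: 10.2 / 33.2 × 100 = 30.7
the coastal belt: 4.3 / 47.9 × 100 = 9.0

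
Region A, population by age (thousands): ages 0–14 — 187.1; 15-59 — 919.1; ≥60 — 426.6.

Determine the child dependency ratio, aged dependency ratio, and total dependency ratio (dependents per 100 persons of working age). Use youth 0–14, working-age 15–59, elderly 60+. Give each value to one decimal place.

Youth dependency ratio: 20.4
Old-age dependency ratio: 46.4
Total dependency ratio: 66.8

Youth dependency ratio = 187.1 / 919.1 × 100 = 20.4
Old-age dependency ratio = 426.6 / 919.1 × 100 = 46.4
Total dependency ratio = (187.1 + 426.6) / 919.1 × 100 = 613.7 / 919.1 × 100 = 66.8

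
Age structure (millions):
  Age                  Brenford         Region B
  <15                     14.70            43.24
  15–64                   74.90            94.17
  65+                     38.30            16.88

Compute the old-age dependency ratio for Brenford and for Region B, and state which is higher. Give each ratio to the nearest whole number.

Brenford: 51
Region B: 18
Higher: Brenford

Brenford: 38.30 / 74.90 × 100 = 51
Region B: 16.88 / 94.17 × 100 = 18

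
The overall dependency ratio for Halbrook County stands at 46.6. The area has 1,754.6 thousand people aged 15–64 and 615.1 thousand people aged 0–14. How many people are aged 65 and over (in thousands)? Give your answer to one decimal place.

Total dependency ratio = (youth + elderly) / working-age × 100
46.6 = (615.1 + E) / 1,754.6 × 100
⇒ 202.5

Aged 65 and over: 202.5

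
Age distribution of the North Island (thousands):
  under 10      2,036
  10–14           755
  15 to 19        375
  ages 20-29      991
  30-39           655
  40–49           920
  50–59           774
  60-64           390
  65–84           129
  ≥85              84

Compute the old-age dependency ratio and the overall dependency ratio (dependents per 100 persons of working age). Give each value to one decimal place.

Old-age dependency ratio: 5.2
Total dependency ratio: 73.2

0–14: 2,036 + 755 = 2,791
15–64: 375 + 991 + 655 + 920 + 774 + 390 = 4,105
65+: 129 + 84 = 213
Old-age dependency ratio = 213 / 4,105 × 100 = 5.2
Total dependency ratio = (2,791 + 213) / 4,105 × 100 = 3,004 / 4,105 × 100 = 73.2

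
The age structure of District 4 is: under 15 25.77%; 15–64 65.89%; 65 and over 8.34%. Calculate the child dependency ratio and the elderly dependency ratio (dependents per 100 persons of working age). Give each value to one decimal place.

Youth dependency ratio: 39.1
Old-age dependency ratio: 12.7

Youth dependency ratio = 25.77 / 65.89 × 100 = 39.1
Old-age dependency ratio = 8.34 / 65.89 × 100 = 12.7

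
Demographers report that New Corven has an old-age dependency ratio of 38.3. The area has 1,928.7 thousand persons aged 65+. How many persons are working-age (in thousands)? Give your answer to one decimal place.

Old-age dependency ratio = elderly / working-age × 100
38.3 = 1,928.7 / W × 100
⇒ 5,035.8

Working-age: 5,035.8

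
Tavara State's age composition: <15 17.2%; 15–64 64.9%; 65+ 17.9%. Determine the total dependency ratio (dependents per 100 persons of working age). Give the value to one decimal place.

Total dependency ratio = (17.2 + 17.9) / 64.9 × 100 = 35.1 / 64.9 × 100 = 54.1

Total dependency ratio: 54.1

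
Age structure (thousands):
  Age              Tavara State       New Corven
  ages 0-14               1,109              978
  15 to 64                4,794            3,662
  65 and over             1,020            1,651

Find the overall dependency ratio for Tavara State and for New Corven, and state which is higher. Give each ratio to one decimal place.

Tavara State: 44.4
New Corven: 71.8
Higher: New Corven

Tavara State: (1,109 + 1,020) / 4,794 × 100 = 2,129 / 4,794 × 100 = 44.4
New Corven: (978 + 1,651) / 3,662 × 100 = 2,629 / 3,662 × 100 = 71.8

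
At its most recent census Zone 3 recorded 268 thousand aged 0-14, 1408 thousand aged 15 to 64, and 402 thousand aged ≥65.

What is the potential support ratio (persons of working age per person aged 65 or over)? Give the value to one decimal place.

Potential support ratio: 3.5

Potential support ratio = 1408 / 402 = 3.5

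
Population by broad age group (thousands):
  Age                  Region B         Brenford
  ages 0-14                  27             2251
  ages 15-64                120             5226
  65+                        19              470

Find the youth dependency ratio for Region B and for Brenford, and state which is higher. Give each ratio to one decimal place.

Region B: 22.5
Brenford: 43.1
Higher: Brenford

Region B: 27 / 120 × 100 = 22.5
Brenford: 2251 / 5226 × 100 = 43.1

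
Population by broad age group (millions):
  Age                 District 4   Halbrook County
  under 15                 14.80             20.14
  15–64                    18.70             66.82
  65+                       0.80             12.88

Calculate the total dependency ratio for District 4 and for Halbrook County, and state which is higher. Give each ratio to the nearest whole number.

District 4: (14.80 + 0.80) / 18.70 × 100 = 15.60 / 18.70 × 100 = 83
Halbrook County: (20.14 + 12.88) / 66.82 × 100 = 33.02 / 66.82 × 100 = 49

District 4: 83
Halbrook County: 49
Higher: District 4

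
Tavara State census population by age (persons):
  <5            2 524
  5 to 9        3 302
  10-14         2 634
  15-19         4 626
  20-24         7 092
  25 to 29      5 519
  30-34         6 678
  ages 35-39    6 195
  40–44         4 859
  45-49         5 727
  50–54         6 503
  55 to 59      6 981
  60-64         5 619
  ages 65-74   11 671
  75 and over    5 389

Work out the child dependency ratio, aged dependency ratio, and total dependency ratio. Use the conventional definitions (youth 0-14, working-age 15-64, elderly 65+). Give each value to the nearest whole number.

Youth dependency ratio: 14
Old-age dependency ratio: 29
Total dependency ratio: 43

0–14: 2 524 + 3 302 + 2 634 = 8 460
15–64: 4 626 + 7 092 + 5 519 + 6 678 + 6 195 + 4 859 + 5 727 + 6 503 + 6 981 + 5 619 = 59 799
65+: 11 671 + 5 389 = 17 060
Youth dependency ratio = 8 460 / 59 799 × 100 = 14
Old-age dependency ratio = 17 060 / 59 799 × 100 = 29
Total dependency ratio = (8 460 + 17 060) / 59 799 × 100 = 25 520 / 59 799 × 100 = 43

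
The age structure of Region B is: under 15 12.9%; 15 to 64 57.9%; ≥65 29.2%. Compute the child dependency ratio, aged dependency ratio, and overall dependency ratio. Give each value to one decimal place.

Youth dependency ratio: 22.3
Old-age dependency ratio: 50.4
Total dependency ratio: 72.7

Youth dependency ratio = 12.9 / 57.9 × 100 = 22.3
Old-age dependency ratio = 29.2 / 57.9 × 100 = 50.4
Total dependency ratio = (12.9 + 29.2) / 57.9 × 100 = 42.1 / 57.9 × 100 = 72.7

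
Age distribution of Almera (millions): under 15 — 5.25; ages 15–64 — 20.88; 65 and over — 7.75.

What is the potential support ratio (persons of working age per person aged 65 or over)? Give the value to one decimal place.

Potential support ratio = 20.88 / 7.75 = 2.7

Potential support ratio: 2.7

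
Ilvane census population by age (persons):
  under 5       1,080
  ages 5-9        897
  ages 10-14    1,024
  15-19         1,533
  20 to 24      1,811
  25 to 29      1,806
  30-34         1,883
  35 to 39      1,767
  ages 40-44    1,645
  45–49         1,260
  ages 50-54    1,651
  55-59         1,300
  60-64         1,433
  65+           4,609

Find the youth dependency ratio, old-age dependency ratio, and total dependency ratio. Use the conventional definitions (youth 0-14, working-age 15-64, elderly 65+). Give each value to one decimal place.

Youth dependency ratio: 18.7
Old-age dependency ratio: 28.6
Total dependency ratio: 47.3

0–14: 1,080 + 897 + 1,024 = 3,001
15–64: 1,533 + 1,811 + 1,806 + 1,883 + 1,767 + 1,645 + 1,260 + 1,651 + 1,300 + 1,433 = 16,089
65+: 4,609
Youth dependency ratio = 3,001 / 16,089 × 100 = 18.7
Old-age dependency ratio = 4,609 / 16,089 × 100 = 28.6
Total dependency ratio = (3,001 + 4,609) / 16,089 × 100 = 7,610 / 16,089 × 100 = 47.3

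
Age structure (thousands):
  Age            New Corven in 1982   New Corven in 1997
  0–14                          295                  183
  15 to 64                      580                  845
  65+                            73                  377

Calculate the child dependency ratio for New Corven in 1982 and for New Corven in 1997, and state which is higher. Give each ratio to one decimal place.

New Corven in 1982: 295 / 580 × 100 = 50.9
New Corven in 1997: 183 / 845 × 100 = 21.7

New Corven in 1982: 50.9
New Corven in 1997: 21.7
Higher: New Corven in 1982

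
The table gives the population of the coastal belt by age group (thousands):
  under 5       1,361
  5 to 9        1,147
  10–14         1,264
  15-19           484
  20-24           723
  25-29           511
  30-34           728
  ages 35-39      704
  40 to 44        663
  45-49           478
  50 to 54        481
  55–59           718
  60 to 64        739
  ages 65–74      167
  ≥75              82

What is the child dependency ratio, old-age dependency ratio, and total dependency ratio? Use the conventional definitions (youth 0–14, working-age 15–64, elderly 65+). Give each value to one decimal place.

0–14: 1,361 + 1,147 + 1,264 = 3,772
15–64: 484 + 723 + 511 + 728 + 704 + 663 + 478 + 481 + 718 + 739 = 6,229
65+: 167 + 82 = 249
Youth dependency ratio = 3,772 / 6,229 × 100 = 60.6
Old-age dependency ratio = 249 / 6,229 × 100 = 4.0
Total dependency ratio = (3,772 + 249) / 6,229 × 100 = 4,021 / 6,229 × 100 = 64.6

Youth dependency ratio: 60.6
Old-age dependency ratio: 4.0
Total dependency ratio: 64.6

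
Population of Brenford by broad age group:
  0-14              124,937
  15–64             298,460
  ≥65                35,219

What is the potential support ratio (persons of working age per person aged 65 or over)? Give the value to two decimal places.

Potential support ratio = 298,460 / 35,219 = 8.47

Potential support ratio: 8.47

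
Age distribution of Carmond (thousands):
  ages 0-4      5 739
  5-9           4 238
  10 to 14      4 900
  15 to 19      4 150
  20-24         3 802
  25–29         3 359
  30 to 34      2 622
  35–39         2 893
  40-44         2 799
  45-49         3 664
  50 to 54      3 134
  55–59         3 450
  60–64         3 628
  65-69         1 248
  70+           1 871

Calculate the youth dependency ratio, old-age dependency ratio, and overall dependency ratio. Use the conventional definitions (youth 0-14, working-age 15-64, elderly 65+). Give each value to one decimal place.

Youth dependency ratio: 44.4
Old-age dependency ratio: 9.3
Total dependency ratio: 53.7

0–14: 5 739 + 4 238 + 4 900 = 14 877
15–64: 4 150 + 3 802 + 3 359 + 2 622 + 2 893 + 2 799 + 3 664 + 3 134 + 3 450 + 3 628 = 33 501
65+: 1 248 + 1 871 = 3 119
Youth dependency ratio = 14 877 / 33 501 × 100 = 44.4
Old-age dependency ratio = 3 119 / 33 501 × 100 = 9.3
Total dependency ratio = (14 877 + 3 119) / 33 501 × 100 = 17 996 / 33 501 × 100 = 53.7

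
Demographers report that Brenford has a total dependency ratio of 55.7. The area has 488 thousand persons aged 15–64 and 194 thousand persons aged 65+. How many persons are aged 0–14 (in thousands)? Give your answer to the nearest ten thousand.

Aged 0–14: 80

Total dependency ratio = (youth + elderly) / working-age × 100
55.7 = (Y + 194) / 488 × 100
⇒ 80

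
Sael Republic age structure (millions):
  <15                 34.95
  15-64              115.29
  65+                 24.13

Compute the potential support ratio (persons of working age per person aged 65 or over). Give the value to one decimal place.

Potential support ratio: 4.8

Potential support ratio = 115.29 / 24.13 = 4.8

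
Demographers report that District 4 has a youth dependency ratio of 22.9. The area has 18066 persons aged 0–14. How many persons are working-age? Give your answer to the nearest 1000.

Youth dependency ratio = youth / working-age × 100
22.9 = 18066 / W × 100
⇒ 79000

Working-age: 79000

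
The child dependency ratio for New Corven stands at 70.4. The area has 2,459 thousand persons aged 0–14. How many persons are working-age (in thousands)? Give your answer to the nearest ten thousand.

Youth dependency ratio = youth / working-age × 100
70.4 = 2,459 / W × 100
⇒ 3,490

Working-age: 3,490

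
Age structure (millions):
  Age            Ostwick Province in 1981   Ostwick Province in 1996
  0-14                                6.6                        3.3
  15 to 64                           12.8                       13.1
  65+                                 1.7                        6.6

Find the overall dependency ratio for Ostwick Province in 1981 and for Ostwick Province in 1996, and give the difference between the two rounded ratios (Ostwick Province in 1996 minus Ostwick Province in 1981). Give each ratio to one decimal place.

Ostwick Province in 1981: 64.8
Ostwick Province in 1996: 75.6
Difference: +10.8

Ostwick Province in 1981: (6.6 + 1.7) / 12.8 × 100 = 8.3 / 12.8 × 100 = 64.8
Ostwick Province in 1996: (3.3 + 6.6) / 13.1 × 100 = 9.9 / 13.1 × 100 = 75.6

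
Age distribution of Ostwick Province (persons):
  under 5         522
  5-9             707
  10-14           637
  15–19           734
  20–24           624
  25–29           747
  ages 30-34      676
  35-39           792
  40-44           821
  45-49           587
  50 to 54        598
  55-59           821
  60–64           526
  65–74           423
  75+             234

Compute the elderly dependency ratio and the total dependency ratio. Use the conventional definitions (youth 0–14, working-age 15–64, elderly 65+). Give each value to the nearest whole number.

Old-age dependency ratio: 9
Total dependency ratio: 36

0–14: 522 + 707 + 637 = 1 866
15–64: 734 + 624 + 747 + 676 + 792 + 821 + 587 + 598 + 821 + 526 = 6 926
65+: 423 + 234 = 657
Old-age dependency ratio = 657 / 6 926 × 100 = 9
Total dependency ratio = (1 866 + 657) / 6 926 × 100 = 2 523 / 6 926 × 100 = 36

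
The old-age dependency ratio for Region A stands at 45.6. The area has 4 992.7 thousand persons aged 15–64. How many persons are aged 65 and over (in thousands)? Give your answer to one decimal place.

Aged 65 and over: 2 276.7

Old-age dependency ratio = elderly / working-age × 100
45.6 = E / 4 992.7 × 100
⇒ 2 276.7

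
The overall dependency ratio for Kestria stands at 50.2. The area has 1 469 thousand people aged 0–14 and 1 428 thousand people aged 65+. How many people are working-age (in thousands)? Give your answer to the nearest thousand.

Working-age: 5 771

Total dependency ratio = (youth + elderly) / working-age × 100
50.2 = (1 469 + 1 428) / W × 100
⇒ 5 771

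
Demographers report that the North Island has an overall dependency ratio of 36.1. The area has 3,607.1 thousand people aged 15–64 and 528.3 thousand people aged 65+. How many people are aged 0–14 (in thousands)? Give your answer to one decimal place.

Total dependency ratio = (youth + elderly) / working-age × 100
36.1 = (Y + 528.3) / 3,607.1 × 100
⇒ 773.9

Aged 0–14: 773.9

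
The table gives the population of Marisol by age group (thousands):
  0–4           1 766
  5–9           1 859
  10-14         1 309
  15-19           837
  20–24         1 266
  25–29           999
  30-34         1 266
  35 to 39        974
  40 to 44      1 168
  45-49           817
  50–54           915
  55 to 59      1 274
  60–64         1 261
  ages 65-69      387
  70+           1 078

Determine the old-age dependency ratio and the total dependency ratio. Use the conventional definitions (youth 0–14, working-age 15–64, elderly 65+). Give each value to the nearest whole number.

0–14: 1 766 + 1 859 + 1 309 = 4 934
15–64: 837 + 1 266 + 999 + 1 266 + 974 + 1 168 + 817 + 915 + 1 274 + 1 261 = 10 777
65+: 387 + 1 078 = 1 465
Old-age dependency ratio = 1 465 / 10 777 × 100 = 14
Total dependency ratio = (4 934 + 1 465) / 10 777 × 100 = 6 399 / 10 777 × 100 = 59

Old-age dependency ratio: 14
Total dependency ratio: 59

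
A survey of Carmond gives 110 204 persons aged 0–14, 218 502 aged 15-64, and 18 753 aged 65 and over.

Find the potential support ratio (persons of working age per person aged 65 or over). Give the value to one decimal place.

Potential support ratio = 218 502 / 18 753 = 11.7

Potential support ratio: 11.7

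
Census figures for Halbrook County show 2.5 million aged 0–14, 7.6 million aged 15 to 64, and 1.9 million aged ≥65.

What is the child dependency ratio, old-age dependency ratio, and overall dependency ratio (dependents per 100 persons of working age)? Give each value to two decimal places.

Youth dependency ratio = 2.5 / 7.6 × 100 = 32.89
Old-age dependency ratio = 1.9 / 7.6 × 100 = 25.00
Total dependency ratio = (2.5 + 1.9) / 7.6 × 100 = 4.4 / 7.6 × 100 = 57.89

Youth dependency ratio: 32.89
Old-age dependency ratio: 25.00
Total dependency ratio: 57.89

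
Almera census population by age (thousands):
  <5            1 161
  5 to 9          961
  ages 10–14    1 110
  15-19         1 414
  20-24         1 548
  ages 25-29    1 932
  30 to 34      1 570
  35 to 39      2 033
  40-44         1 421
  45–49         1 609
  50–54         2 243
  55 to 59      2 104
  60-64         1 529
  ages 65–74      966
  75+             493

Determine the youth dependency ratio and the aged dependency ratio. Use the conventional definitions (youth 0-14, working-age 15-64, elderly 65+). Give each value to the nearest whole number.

0–14: 1 161 + 961 + 1 110 = 3 232
15–64: 1 414 + 1 548 + 1 932 + 1 570 + 2 033 + 1 421 + 1 609 + 2 243 + 2 104 + 1 529 = 17 403
65+: 966 + 493 = 1 459
Youth dependency ratio = 3 232 / 17 403 × 100 = 19
Old-age dependency ratio = 1 459 / 17 403 × 100 = 8

Youth dependency ratio: 19
Old-age dependency ratio: 8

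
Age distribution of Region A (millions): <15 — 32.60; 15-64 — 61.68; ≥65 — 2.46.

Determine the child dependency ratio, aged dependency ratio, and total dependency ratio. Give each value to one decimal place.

Youth dependency ratio: 52.9
Old-age dependency ratio: 4.0
Total dependency ratio: 56.8

Youth dependency ratio = 32.60 / 61.68 × 100 = 52.9
Old-age dependency ratio = 2.46 / 61.68 × 100 = 4.0
Total dependency ratio = (32.60 + 2.46) / 61.68 × 100 = 35.06 / 61.68 × 100 = 56.8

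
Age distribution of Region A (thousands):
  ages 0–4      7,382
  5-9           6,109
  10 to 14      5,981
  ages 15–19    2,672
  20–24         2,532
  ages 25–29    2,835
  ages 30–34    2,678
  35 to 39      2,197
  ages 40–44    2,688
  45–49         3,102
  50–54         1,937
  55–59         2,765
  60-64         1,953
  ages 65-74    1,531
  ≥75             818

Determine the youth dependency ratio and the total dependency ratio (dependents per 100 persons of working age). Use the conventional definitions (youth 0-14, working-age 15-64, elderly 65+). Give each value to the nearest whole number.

0–14: 7,382 + 6,109 + 5,981 = 19,472
15–64: 2,672 + 2,532 + 2,835 + 2,678 + 2,197 + 2,688 + 3,102 + 1,937 + 2,765 + 1,953 = 25,359
65+: 1,531 + 818 = 2,349
Youth dependency ratio = 19,472 / 25,359 × 100 = 77
Total dependency ratio = (19,472 + 2,349) / 25,359 × 100 = 21,821 / 25,359 × 100 = 86

Youth dependency ratio: 77
Total dependency ratio: 86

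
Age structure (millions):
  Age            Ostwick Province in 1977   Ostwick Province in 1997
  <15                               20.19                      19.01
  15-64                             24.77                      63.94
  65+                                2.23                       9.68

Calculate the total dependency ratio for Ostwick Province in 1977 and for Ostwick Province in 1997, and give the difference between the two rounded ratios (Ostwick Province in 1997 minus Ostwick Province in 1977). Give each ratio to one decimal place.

Ostwick Province in 1977: (20.19 + 2.23) / 24.77 × 100 = 22.42 / 24.77 × 100 = 90.5
Ostwick Province in 1997: (19.01 + 9.68) / 63.94 × 100 = 28.69 / 63.94 × 100 = 44.9

Ostwick Province in 1977: 90.5
Ostwick Province in 1997: 44.9
Difference: -45.6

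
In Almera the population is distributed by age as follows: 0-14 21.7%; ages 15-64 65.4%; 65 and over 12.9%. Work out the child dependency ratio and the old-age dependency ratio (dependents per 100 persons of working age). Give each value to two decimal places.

Youth dependency ratio = 21.7 / 65.4 × 100 = 33.18
Old-age dependency ratio = 12.9 / 65.4 × 100 = 19.72

Youth dependency ratio: 33.18
Old-age dependency ratio: 19.72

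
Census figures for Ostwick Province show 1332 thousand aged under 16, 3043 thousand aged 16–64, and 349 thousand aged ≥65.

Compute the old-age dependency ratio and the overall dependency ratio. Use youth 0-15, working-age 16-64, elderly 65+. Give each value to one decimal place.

Old-age dependency ratio: 11.5
Total dependency ratio: 55.2

Old-age dependency ratio = 349 / 3043 × 100 = 11.5
Total dependency ratio = (1332 + 349) / 3043 × 100 = 1681 / 3043 × 100 = 55.2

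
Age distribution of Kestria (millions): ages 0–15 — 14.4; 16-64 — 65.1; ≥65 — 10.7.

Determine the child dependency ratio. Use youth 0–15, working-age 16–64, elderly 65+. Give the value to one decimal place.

Youth dependency ratio = 14.4 / 65.1 × 100 = 22.1

Youth dependency ratio: 22.1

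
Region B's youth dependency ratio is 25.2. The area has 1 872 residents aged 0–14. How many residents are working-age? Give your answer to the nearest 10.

Youth dependency ratio = youth / working-age × 100
25.2 = 1 872 / W × 100
⇒ 7 430

Working-age: 7 430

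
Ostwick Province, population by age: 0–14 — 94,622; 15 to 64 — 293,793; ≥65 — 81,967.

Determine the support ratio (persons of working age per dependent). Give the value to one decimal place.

Support ratio: 1.7

Support ratio = 293,793 / (94,622 + 81,967) = 293,793 / 176,589 = 1.7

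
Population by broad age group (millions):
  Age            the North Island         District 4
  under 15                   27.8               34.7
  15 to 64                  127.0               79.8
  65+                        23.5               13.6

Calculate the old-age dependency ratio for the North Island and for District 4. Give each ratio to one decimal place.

the North Island: 18.5
District 4: 17.0

the North Island: 23.5 / 127.0 × 100 = 18.5
District 4: 13.6 / 79.8 × 100 = 17.0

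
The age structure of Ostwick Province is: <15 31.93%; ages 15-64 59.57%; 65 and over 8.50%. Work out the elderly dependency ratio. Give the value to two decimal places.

Old-age dependency ratio: 14.27

Old-age dependency ratio = 8.50 / 59.57 × 100 = 14.27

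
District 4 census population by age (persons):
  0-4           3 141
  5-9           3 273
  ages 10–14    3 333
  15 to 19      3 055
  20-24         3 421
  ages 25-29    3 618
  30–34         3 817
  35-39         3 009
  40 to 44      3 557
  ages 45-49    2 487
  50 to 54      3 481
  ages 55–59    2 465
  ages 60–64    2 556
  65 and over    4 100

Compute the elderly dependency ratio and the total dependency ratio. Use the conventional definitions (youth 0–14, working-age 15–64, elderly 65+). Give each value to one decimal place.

0–14: 3 141 + 3 273 + 3 333 = 9 747
15–64: 3 055 + 3 421 + 3 618 + 3 817 + 3 009 + 3 557 + 2 487 + 3 481 + 2 465 + 2 556 = 31 466
65+: 4 100
Old-age dependency ratio = 4 100 / 31 466 × 100 = 13.0
Total dependency ratio = (9 747 + 4 100) / 31 466 × 100 = 13 847 / 31 466 × 100 = 44.0

Old-age dependency ratio: 13.0
Total dependency ratio: 44.0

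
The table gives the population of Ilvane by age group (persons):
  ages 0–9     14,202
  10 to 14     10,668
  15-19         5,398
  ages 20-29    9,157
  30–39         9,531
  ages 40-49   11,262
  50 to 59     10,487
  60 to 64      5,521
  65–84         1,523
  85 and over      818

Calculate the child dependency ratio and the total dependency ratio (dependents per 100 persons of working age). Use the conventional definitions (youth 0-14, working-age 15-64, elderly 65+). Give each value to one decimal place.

Youth dependency ratio: 48.4
Total dependency ratio: 53.0

0–14: 14,202 + 10,668 = 24,870
15–64: 5,398 + 9,157 + 9,531 + 11,262 + 10,487 + 5,521 = 51,356
65+: 1,523 + 818 = 2,341
Youth dependency ratio = 24,870 / 51,356 × 100 = 48.4
Total dependency ratio = (24,870 + 2,341) / 51,356 × 100 = 27,211 / 51,356 × 100 = 53.0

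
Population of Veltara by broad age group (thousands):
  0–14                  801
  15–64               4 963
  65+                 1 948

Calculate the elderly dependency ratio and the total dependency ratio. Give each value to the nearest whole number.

Old-age dependency ratio = 1 948 / 4 963 × 100 = 39
Total dependency ratio = (801 + 1 948) / 4 963 × 100 = 2 749 / 4 963 × 100 = 55

Old-age dependency ratio: 39
Total dependency ratio: 55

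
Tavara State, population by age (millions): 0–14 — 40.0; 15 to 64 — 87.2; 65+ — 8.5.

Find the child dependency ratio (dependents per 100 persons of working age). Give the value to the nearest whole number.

Youth dependency ratio: 46

Youth dependency ratio = 40.0 / 87.2 × 100 = 46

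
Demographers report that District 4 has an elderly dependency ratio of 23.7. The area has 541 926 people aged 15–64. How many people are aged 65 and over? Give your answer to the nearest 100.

Aged 65 and over: 128 400

Old-age dependency ratio = elderly / working-age × 100
23.7 = E / 541 926 × 100
⇒ 128 400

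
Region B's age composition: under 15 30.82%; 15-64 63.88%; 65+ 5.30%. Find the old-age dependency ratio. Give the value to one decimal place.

Old-age dependency ratio: 8.3

Old-age dependency ratio = 5.30 / 63.88 × 100 = 8.3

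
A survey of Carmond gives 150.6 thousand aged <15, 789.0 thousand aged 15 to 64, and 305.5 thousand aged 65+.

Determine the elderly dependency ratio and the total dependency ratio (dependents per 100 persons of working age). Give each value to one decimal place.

Old-age dependency ratio = 305.5 / 789.0 × 100 = 38.7
Total dependency ratio = (150.6 + 305.5) / 789.0 × 100 = 456.1 / 789.0 × 100 = 57.8

Old-age dependency ratio: 38.7
Total dependency ratio: 57.8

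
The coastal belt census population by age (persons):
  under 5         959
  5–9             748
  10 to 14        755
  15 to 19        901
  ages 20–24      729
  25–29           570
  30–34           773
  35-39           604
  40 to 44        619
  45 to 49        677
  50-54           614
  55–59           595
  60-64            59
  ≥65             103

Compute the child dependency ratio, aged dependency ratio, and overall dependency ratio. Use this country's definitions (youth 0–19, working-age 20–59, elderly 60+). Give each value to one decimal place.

0–19: 959 + 748 + 755 + 901 = 3 363
20–59: 729 + 570 + 773 + 604 + 619 + 677 + 614 + 595 = 5 181
60+: 59 + 103 = 162
Youth dependency ratio = 3 363 / 5 181 × 100 = 64.9
Old-age dependency ratio = 162 / 5 181 × 100 = 3.1
Total dependency ratio = (3 363 + 162) / 5 181 × 100 = 3 525 / 5 181 × 100 = 68.0

Youth dependency ratio: 64.9
Old-age dependency ratio: 3.1
Total dependency ratio: 68.0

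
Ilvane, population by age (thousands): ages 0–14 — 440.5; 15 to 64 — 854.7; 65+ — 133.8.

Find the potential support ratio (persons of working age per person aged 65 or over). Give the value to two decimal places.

Potential support ratio: 6.39

Potential support ratio = 854.7 / 133.8 = 6.39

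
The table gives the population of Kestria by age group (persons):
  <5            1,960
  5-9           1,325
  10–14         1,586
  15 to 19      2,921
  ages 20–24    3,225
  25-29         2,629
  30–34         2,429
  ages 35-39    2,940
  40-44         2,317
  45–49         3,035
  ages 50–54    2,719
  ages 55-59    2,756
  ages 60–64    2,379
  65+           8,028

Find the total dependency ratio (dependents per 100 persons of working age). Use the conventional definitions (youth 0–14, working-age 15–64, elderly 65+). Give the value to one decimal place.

0–14: 1,960 + 1,325 + 1,586 = 4,871
15–64: 2,921 + 3,225 + 2,629 + 2,429 + 2,940 + 2,317 + 3,035 + 2,719 + 2,756 + 2,379 = 27,350
65+: 8,028
Total dependency ratio = (4,871 + 8,028) / 27,350 × 100 = 12,899 / 27,350 × 100 = 47.2

Total dependency ratio: 47.2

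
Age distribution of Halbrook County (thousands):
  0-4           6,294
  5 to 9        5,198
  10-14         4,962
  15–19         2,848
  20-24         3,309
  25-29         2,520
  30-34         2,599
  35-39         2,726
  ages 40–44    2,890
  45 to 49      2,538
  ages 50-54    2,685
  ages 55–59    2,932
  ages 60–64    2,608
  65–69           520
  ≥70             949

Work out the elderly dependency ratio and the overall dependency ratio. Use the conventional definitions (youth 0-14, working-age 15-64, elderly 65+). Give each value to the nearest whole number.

0–14: 6,294 + 5,198 + 4,962 = 16,454
15–64: 2,848 + 3,309 + 2,520 + 2,599 + 2,726 + 2,890 + 2,538 + 2,685 + 2,932 + 2,608 = 27,655
65+: 520 + 949 = 1,469
Old-age dependency ratio = 1,469 / 27,655 × 100 = 5
Total dependency ratio = (16,454 + 1,469) / 27,655 × 100 = 17,923 / 27,655 × 100 = 65

Old-age dependency ratio: 5
Total dependency ratio: 65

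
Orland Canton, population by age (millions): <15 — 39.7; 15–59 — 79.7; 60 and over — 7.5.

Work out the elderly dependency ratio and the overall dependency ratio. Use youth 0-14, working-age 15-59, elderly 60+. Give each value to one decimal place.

Old-age dependency ratio = 7.5 / 79.7 × 100 = 9.4
Total dependency ratio = (39.7 + 7.5) / 79.7 × 100 = 47.2 / 79.7 × 100 = 59.2

Old-age dependency ratio: 9.4
Total dependency ratio: 59.2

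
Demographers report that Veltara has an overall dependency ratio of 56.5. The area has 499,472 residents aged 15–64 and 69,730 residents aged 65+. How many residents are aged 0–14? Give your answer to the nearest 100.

Total dependency ratio = (youth + elderly) / working-age × 100
56.5 = (Y + 69,730) / 499,472 × 100
⇒ 212,500

Aged 0–14: 212,500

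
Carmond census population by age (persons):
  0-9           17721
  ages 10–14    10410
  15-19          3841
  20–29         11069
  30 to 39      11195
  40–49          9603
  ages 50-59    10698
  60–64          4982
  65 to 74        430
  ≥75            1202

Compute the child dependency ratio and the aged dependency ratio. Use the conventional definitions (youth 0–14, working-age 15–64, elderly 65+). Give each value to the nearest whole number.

0–14: 17721 + 10410 = 28131
15–64: 3841 + 11069 + 11195 + 9603 + 10698 + 4982 = 51388
65+: 430 + 1202 = 1632
Youth dependency ratio = 28131 / 51388 × 100 = 55
Old-age dependency ratio = 1632 / 51388 × 100 = 3

Youth dependency ratio: 55
Old-age dependency ratio: 3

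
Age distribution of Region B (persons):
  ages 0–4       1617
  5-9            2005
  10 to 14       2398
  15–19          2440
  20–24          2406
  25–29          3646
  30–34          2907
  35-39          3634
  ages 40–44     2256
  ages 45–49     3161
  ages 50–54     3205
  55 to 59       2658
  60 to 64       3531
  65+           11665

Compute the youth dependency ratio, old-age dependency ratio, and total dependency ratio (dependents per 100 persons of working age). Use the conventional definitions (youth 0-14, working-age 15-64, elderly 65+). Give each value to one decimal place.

0–14: 1617 + 2005 + 2398 = 6020
15–64: 2440 + 2406 + 3646 + 2907 + 3634 + 2256 + 3161 + 3205 + 2658 + 3531 = 29844
65+: 11665
Youth dependency ratio = 6020 / 29844 × 100 = 20.2
Old-age dependency ratio = 11665 / 29844 × 100 = 39.1
Total dependency ratio = (6020 + 11665) / 29844 × 100 = 17685 / 29844 × 100 = 59.3

Youth dependency ratio: 20.2
Old-age dependency ratio: 39.1
Total dependency ratio: 59.3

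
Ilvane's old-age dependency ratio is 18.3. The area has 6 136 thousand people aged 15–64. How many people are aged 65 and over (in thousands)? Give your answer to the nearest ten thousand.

Old-age dependency ratio = elderly / working-age × 100
18.3 = E / 6 136 × 100
⇒ 1 120

Aged 65 and over: 1 120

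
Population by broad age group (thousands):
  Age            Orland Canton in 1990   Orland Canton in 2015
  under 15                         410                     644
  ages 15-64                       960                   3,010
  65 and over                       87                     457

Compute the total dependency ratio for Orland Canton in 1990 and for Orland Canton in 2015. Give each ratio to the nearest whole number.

Orland Canton in 1990: (410 + 87) / 960 × 100 = 497 / 960 × 100 = 52
Orland Canton in 2015: (644 + 457) / 3,010 × 100 = 1,101 / 3,010 × 100 = 37

Orland Canton in 1990: 52
Orland Canton in 2015: 37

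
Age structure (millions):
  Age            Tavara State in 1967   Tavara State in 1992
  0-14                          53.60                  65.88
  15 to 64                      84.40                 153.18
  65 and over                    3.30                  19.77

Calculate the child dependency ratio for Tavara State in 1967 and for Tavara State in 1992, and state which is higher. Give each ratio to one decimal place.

Tavara State in 1967: 63.5
Tavara State in 1992: 43.0
Higher: Tavara State in 1967

Tavara State in 1967: 53.60 / 84.40 × 100 = 63.5
Tavara State in 1992: 65.88 / 153.18 × 100 = 43.0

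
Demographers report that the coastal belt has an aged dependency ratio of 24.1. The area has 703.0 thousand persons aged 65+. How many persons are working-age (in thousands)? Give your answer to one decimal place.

Working-age: 2 917.0

Old-age dependency ratio = elderly / working-age × 100
24.1 = 703.0 / W × 100
⇒ 2 917.0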